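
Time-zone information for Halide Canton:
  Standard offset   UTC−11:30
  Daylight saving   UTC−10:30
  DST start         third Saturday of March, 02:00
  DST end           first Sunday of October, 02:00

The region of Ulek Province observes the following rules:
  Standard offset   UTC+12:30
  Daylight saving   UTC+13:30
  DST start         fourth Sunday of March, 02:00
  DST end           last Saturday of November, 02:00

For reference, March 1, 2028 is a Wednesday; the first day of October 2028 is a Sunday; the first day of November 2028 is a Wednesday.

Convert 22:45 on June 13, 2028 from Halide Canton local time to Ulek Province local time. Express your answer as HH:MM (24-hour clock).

1 March 2028 is a Wednesday, so the first Saturday is March 4 and the third is March 18.
1 October 2028 is a Sunday, so the first Sunday is October 1.
June 13, 2028 falls between 18 March and 1 October, so daylight saving is in effect and Halide Canton is at UTC−10:30.
22:45 Halide Canton + 10h30m = 09:15 UTC (rolling into the next day, 14 June 2028).
1 March 2028 is a Wednesday, so the first Sunday is March 5 and the fourth is March 26.
1 November 2028 is a Wednesday, so Saturdays fall on 4, 11, 18, 25; the last is November 25.
At the standard offset (UTC+12:30), 09:15 UTC + 12h30m = 21:45 Ulek Province standard time.
The standard-time date in Ulek Province, June 14, 2028, falls between 26 March and 25 November, so daylight saving is in effect and Ulek Province is at UTC+13:30.
09:15 UTC + 13h30m = 22:45 Ulek Province.

22:45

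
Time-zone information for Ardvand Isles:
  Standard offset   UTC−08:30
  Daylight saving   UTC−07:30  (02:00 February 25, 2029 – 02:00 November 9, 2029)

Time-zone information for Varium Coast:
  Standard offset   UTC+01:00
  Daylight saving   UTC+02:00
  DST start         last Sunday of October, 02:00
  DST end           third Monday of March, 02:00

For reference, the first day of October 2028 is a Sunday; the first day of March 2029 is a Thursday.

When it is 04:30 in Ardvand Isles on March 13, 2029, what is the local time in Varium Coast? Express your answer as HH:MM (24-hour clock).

14:00

Daylight saving runs 25 February – 9 November; March 13, 2029 is inside that window, so Ardvand Isles is at UTC−07:30.
04:30 Ardvand Isles + 7h30m = 12:00 UTC.
1 October 2028 is a Sunday, so Sundays fall on 1, 8, 15, 22, 29; the last is October 29.
1 March 2029 is a Thursday, so the first Monday is March 5 and the third is March 19.
At the standard offset (UTC+01:00), 12:00 UTC + 1h = 13:00 Varium Coast standard time.
Daylight saving runs 29 October 2028 – 19 March 2029; the standard-time date in Varium Coast, March 13, 2029, is inside that window, so Varium Coast is at UTC+02:00.
12:00 UTC + 2h = 14:00 Varium Coast.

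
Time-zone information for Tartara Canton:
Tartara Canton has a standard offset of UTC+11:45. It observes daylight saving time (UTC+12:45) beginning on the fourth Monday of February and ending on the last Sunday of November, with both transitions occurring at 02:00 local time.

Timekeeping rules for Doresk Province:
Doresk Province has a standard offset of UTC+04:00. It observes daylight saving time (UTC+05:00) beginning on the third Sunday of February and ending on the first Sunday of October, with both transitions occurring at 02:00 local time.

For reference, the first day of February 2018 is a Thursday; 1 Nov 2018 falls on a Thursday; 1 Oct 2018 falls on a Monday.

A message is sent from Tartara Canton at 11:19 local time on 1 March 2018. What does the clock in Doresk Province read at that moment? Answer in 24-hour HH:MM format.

03:34

1 February 2018 is a Thursday, so the first Monday is February 5 and the fourth is February 26.
1 November 2018 is a Thursday, so Sundays fall on 4, 11, 18, 25; the last is November 25.
1 March 2018 lies within the daylight-saving period (26 February – 25 November), so Tartara Canton is on daylight time, UTC+12:45.
11:19 Tartara Canton − 12h45m = 22:34 UTC (rolling into the previous day, 28 February 2018).
1 February 2018 is a Thursday, so the first Sunday is February 4 and the third is February 18.
1 October 2018 is a Monday, so the first Sunday is October 7.
At the standard offset (UTC+04:00), 22:34 UTC + 4h = 02:34 Doresk Province standard time (rolling into the next day, 1 March 2018).
The standard-time date in Doresk Province, 1 March 2018, lies within the daylight-saving period (18 February – 7 October), so Doresk Province is on daylight time, UTC+05:00.
22:34 UTC + 5h = 03:34 Doresk Province (rolling into the next day, 1 March 2018).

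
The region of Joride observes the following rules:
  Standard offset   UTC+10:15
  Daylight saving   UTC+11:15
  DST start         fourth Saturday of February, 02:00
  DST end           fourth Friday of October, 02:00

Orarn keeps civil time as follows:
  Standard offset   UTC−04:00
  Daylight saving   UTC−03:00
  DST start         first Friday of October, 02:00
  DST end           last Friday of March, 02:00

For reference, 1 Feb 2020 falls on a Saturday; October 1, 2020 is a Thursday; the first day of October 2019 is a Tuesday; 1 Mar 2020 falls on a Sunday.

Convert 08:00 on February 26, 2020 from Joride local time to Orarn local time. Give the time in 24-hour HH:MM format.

17:45

1 February 2020 is a Saturday, so the first Saturday is February 1 and the fourth is February 22.
1 October 2020 is a Thursday, so the first Friday is October 2 and the fourth is October 23.
February 26, 2020 falls between 22 February and 23 October, so daylight saving is in effect and Joride is at UTC+11:15.
08:00 Joride − 11h15m = 20:45 UTC (rolling into the previous day, 25 February 2020).
1 October 2019 is a Tuesday, so the first Friday is October 4.
1 March 2020 is a Sunday, so Fridays fall on 6, 13, 20, 27; the last is March 27.
At the standard offset (UTC−04:00), 20:45 UTC − 4h = 16:45 Orarn standard time.
Daylight saving runs 4 October 2019 – 27 March 2020; the standard-time date in Orarn, February 25, 2020, is inside that window, so Orarn is at UTC−03:00.
20:45 UTC − 3h = 17:45 Orarn.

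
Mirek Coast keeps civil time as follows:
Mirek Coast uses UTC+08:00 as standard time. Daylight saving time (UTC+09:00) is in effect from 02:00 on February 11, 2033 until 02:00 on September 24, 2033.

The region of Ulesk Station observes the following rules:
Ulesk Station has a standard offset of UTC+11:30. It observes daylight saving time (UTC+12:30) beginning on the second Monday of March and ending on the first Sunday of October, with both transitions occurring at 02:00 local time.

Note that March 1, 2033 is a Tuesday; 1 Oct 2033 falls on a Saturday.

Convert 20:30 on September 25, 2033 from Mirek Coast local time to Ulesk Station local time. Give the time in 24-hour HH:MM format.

September 25, 2033 does not fall between 11 February and 24 September, so daylight saving is not in effect and Mirek Coast is at UTC+08:00.
20:30 Mirek Coast − 8h = 12:30 UTC.
1 March 2033 is a Tuesday, so the first Monday is March 7 and the second is March 14.
1 October 2033 is a Saturday, so the first Sunday is October 2.
At the standard offset (UTC+11:30), 12:30 UTC + 11h30m = 00:00 Ulesk Station standard time (rolling into the next day, 26 September 2033).
Daylight saving runs 14 March – 2 October; the standard-time date in Ulesk Station, September 26, 2033, is inside that window, so Ulesk Station is at UTC+12:30.
12:30 UTC + 12h30m = 01:00 Ulesk Station (rolling into the next day, 26 September 2033).

01:00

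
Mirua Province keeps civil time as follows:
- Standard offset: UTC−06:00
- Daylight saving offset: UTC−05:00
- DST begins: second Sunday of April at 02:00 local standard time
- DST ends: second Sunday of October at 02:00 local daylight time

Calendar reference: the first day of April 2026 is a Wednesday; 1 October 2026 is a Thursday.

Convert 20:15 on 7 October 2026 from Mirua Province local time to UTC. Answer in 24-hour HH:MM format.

01:15

1 April 2026 is a Wednesday, so the first Sunday is April 5 and the second is April 12.
1 October 2026 is a Thursday, so the first Sunday is October 4 and the second is October 11.
7 October 2026 falls between 12 April and 11 October, so daylight saving is in effect and Mirua Province is at UTC−05:00.
20:15 local + 5h = 01:15 UTC (rolling into the next day, 8 October 2026).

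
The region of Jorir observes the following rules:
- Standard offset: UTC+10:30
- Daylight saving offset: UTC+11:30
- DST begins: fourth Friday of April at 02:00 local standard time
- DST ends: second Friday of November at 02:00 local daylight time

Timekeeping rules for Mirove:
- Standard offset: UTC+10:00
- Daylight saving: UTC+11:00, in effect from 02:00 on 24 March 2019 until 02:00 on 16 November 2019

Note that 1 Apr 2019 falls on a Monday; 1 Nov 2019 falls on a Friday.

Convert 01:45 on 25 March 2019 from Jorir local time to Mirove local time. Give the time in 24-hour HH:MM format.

1 April 2019 is a Monday, so the first Friday is April 5 and the fourth is April 26.
1 November 2019 is a Friday, so the first Friday is November 1 and the second is November 8.
Daylight saving runs 26 April – 8 November; 25 March 2019 is outside that window, so Jorir is on standard time at UTC+10:30.
01:45 Jorir − 10h30m = 15:15 UTC (rolling into the previous day, 24 March 2019).
At the standard offset (UTC+10:00), 15:15 UTC + 10h = 01:15 Mirove standard time (rolling into the next day, 25 March 2019).
The standard-time date in Mirove, 25 March 2019, falls between 24 March and 16 November, so daylight saving is in effect and Mirove is at UTC+11:00.
15:15 UTC + 11h = 02:15 Mirove (rolling into the next day, 25 March 2019).

02:15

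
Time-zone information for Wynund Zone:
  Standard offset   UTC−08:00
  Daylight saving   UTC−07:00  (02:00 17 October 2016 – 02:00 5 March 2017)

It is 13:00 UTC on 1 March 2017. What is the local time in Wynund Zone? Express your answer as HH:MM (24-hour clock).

06:00

At the standard offset (UTC−08:00), 13:00 UTC − 8h = 05:00 Wynund Zone standard time.
Daylight saving runs 17 October 2016 – 5 March 2017; the standard-time date in Wynund Zone, 1 March 2017, is inside that window, so Wynund Zone is at UTC−07:00.
13:00 UTC − 7h = 06:00 local.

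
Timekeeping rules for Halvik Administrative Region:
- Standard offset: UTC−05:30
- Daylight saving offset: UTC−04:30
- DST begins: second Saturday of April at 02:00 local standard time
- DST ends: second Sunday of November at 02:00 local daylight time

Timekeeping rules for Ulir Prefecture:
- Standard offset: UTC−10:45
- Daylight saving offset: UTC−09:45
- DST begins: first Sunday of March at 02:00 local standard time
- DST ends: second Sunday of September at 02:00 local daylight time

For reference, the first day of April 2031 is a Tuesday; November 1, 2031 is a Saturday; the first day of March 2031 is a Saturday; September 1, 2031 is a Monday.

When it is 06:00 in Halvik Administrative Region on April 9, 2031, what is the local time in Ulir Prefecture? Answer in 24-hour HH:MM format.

01:45

1 April 2031 is a Tuesday, so the first Saturday is April 5 and the second is April 12.
1 November 2031 is a Saturday, so the first Sunday is November 2 and the second is November 9.
April 9, 2031 is outside the daylight-saving period (12 April – 9 November), so Halvik Administrative Region is on standard time, UTC−05:30.
06:00 Halvik Administrative Region + 5h30m = 11:30 UTC.
1 March 2031 is a Saturday, so the first Sunday is March 2.
1 September 2031 is a Monday, so the first Sunday is September 7 and the second is September 14.
At the standard offset (UTC−10:45), 11:30 UTC − 10h45m = 00:45 Ulir Prefecture standard time.
The standard-time date in Ulir Prefecture, April 9, 2031, lies within the daylight-saving period (2 March – 14 September), so Ulir Prefecture is on daylight time, UTC−09:45.
11:30 UTC − 9h45m = 01:45 Ulir Prefecture.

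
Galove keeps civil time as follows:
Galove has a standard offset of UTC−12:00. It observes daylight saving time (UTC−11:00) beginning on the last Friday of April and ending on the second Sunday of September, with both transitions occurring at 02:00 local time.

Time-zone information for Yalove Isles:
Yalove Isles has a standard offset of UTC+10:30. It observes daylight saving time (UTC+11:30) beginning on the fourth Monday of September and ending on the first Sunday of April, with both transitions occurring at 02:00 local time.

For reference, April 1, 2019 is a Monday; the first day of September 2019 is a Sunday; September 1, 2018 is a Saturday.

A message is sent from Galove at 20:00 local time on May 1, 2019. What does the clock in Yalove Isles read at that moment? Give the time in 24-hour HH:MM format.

1 April 2019 is a Monday, so Fridays fall on 5, 12, 19, 26; the last is April 26.
1 September 2019 is a Sunday, so the first Sunday is September 1 and the second is September 8.
Daylight saving runs 26 April – 8 September; May 1, 2019 is inside that window, so Galove is at UTC−11:00.
20:00 Galove + 11h = 07:00 UTC (rolling into the next day, 2 May 2019).
1 September 2018 is a Saturday, so the first Monday is September 3 and the fourth is September 24.
1 April 2019 is a Monday, so the first Sunday is April 7.
At the standard offset (UTC+10:30), 07:00 UTC + 10h30m = 17:30 Yalove Isles standard time.
The standard-time date in Yalove Isles, May 2, 2019, is outside the daylight-saving period (24 September 2018 – 7 April 2019), so Yalove Isles is on standard time, UTC+10:30.
07:00 UTC + 10h30m = 17:30 Yalove Isles.

17:30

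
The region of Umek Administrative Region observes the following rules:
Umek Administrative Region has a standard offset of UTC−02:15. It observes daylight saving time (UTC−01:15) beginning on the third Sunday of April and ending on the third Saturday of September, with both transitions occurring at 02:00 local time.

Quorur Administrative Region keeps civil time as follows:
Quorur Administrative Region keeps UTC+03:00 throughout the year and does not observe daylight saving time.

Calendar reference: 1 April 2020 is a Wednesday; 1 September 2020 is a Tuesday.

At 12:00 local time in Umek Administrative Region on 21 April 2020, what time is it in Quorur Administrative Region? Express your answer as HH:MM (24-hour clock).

1 April 2020 is a Wednesday, so the first Sunday is April 5 and the third is April 19.
1 September 2020 is a Tuesday, so the first Saturday is September 5 and the third is September 19.
21 April 2020 falls between 19 April and 19 September, so daylight saving is in effect and Umek Administrative Region is at UTC−01:15.
12:00 Umek Administrative Region + 1h15m = 13:15 UTC.
Quorur Administrative Region stays on UTC+03:00 all year.
13:15 UTC + 3h = 16:15 Quorur Administrative Region.

16:15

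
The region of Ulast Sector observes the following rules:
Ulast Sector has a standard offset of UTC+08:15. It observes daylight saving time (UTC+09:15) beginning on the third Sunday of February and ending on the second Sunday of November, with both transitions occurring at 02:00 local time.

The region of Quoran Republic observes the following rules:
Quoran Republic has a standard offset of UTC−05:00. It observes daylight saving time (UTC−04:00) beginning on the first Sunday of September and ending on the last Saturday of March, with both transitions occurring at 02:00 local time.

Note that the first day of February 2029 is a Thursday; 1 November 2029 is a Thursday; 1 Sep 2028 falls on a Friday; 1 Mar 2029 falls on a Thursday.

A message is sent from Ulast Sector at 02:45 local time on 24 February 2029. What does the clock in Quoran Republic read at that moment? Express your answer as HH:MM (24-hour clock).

13:30

1 February 2029 is a Thursday, so the first Sunday is February 4 and the third is February 18.
1 November 2029 is a Thursday, so the first Sunday is November 4 and the second is November 11.
24 February 2029 lies within the daylight-saving period (18 February – 11 November), so Ulast Sector is on daylight time, UTC+09:15.
02:45 Ulast Sector − 9h15m = 17:30 UTC (rolling into the previous day, 23 February 2029).
1 September 2028 is a Friday, so the first Sunday is September 3.
1 March 2029 is a Thursday, so Saturdays fall on 3, 10, 17, 24, 31; the last is March 31.
At the standard offset (UTC−05:00), 17:30 UTC − 5h = 12:30 Quoran Republic standard time.
Daylight saving runs 3 September 2028 – 31 March 2029; the standard-time date in Quoran Republic, 23 February 2029, is inside that window, so Quoran Republic is at UTC−04:00.
17:30 UTC − 4h = 13:30 Quoran Republic.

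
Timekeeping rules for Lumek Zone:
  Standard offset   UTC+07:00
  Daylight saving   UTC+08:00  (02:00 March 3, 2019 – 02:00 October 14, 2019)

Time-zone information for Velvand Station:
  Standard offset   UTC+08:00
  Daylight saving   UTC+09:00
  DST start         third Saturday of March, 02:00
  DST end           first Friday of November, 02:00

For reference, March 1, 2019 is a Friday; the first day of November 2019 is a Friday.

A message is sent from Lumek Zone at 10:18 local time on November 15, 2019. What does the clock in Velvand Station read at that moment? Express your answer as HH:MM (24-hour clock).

11:18

November 15, 2019 is outside the daylight-saving period (3 March – 14 October), so Lumek Zone is on standard time, UTC+07:00.
10:18 Lumek Zone − 7h = 03:18 UTC.
1 March 2019 is a Friday, so the first Saturday is March 2 and the third is March 16.
1 November 2019 is a Friday, so the first Friday is November 1.
At the standard offset (UTC+08:00), 03:18 UTC + 8h = 11:18 Velvand Station standard time.
Daylight saving runs 16 March – 1 November; the standard-time date in Velvand Station, November 15, 2019, is outside that window, so Velvand Station is on standard time at UTC+08:00.
03:18 UTC + 8h = 11:18 Velvand Station.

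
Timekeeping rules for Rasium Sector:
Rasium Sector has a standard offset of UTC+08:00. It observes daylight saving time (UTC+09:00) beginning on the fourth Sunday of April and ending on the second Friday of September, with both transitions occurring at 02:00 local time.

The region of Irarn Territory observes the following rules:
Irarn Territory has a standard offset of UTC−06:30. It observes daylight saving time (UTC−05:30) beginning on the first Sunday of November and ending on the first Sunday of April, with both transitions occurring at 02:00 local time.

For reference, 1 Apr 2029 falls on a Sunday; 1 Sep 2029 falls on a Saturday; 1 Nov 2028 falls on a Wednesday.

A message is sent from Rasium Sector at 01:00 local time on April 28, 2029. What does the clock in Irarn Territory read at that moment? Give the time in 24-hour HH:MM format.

1 April 2029 is a Sunday, so the first Sunday is April 1 and the fourth is April 22.
1 September 2029 is a Saturday, so the first Friday is September 7 and the second is September 14.
Daylight saving runs 22 April – 14 September; April 28, 2029 is inside that window, so Rasium Sector is at UTC+09:00.
01:00 Rasium Sector − 9h = 16:00 UTC (rolling into the previous day, 27 April 2029).
1 November 2028 is a Wednesday, so the first Sunday is November 5.
1 April 2029 is a Sunday, so the first Sunday is April 1.
At the standard offset (UTC−06:30), 16:00 UTC − 6h30m = 09:30 Irarn Territory standard time.
The standard-time date in Irarn Territory, April 27, 2029, does not fall between 5 November 2028 and 1 April 2029, so daylight saving is not in effect and Irarn Territory is at UTC−06:30.
16:00 UTC − 6h30m = 09:30 Irarn Territory.

09:30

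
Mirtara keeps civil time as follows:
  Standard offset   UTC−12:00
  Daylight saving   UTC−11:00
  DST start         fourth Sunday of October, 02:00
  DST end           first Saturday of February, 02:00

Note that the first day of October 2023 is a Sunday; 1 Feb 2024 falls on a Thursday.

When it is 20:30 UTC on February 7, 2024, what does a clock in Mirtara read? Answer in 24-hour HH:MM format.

08:30

1 October 2023 is a Sunday, so the first Sunday is October 1 and the fourth is October 22.
1 February 2024 is a Thursday, so the first Saturday is February 3.
At the standard offset (UTC−12:00), 20:30 UTC − 12h = 08:30 Mirtara standard time.
The standard-time date in Mirtara, February 7, 2024, does not fall between 22 October 2023 and 3 February 2024, so daylight saving is not in effect and Mirtara is at UTC−12:00.
20:30 UTC − 12h = 08:30 local.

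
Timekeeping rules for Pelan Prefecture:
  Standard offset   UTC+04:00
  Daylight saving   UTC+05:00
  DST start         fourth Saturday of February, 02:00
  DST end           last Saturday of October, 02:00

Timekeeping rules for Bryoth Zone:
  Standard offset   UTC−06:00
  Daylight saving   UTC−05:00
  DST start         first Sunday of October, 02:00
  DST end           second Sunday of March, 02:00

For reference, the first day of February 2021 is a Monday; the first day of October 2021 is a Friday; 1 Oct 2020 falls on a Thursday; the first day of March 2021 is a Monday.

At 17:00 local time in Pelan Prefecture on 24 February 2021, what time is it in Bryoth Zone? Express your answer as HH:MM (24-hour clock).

1 February 2021 is a Monday, so the first Saturday is February 6 and the fourth is February 27.
1 October 2021 is a Friday, so Saturdays fall on 2, 9, 16, 23, 30; the last is October 30.
24 February 2021 does not fall between 27 February and 30 October, so daylight saving is not in effect and Pelan Prefecture is at UTC+04:00.
17:00 Pelan Prefecture − 4h = 13:00 UTC.
1 October 2020 is a Thursday, so the first Sunday is October 4.
1 March 2021 is a Monday, so the first Sunday is March 7 and the second is March 14.
At the standard offset (UTC−06:00), 13:00 UTC − 6h = 07:00 Bryoth Zone standard time.
The standard-time date in Bryoth Zone, 24 February 2021, falls between 4 October 2020 and 14 March 2021, so daylight saving is in effect and Bryoth Zone is at UTC−05:00.
13:00 UTC − 5h = 08:00 Bryoth Zone.

08:00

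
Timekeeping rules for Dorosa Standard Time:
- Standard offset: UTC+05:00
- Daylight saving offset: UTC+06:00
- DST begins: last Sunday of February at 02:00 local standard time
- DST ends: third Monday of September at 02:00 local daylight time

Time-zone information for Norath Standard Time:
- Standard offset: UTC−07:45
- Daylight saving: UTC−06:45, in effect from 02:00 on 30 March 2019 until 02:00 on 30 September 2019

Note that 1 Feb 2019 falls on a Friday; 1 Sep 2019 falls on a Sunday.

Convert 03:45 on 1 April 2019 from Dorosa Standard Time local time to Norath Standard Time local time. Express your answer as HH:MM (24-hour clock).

1 February 2019 is a Friday, so Sundays fall on 3, 10, 17, 24; the last is February 24.
1 September 2019 is a Sunday, so the first Monday is September 2 and the third is September 16.
1 April 2019 falls between 24 February and 16 September, so daylight saving is in effect and Dorosa Standard Time is at UTC+06:00.
03:45 Dorosa Standard Time − 6h = 21:45 UTC (rolling into the previous day, 31 March 2019).
At the standard offset (UTC−07:45), 21:45 UTC − 7h45m = 14:00 Norath Standard Time standard time.
The standard-time date in Norath Standard Time, 31 March 2019, falls between 30 March and 30 September, so daylight saving is in effect and Norath Standard Time is at UTC−06:45.
21:45 UTC − 6h45m = 15:00 Norath Standard Time.

15:00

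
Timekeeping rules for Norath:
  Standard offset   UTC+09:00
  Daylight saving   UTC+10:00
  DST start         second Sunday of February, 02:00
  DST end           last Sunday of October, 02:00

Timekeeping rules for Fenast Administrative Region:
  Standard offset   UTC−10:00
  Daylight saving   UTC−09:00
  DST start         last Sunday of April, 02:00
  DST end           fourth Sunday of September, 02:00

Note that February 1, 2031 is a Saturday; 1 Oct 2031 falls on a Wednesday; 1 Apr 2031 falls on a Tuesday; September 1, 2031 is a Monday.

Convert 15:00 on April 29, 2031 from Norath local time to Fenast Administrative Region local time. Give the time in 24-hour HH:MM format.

20:00

1 February 2031 is a Saturday, so the first Sunday is February 2 and the second is February 9.
1 October 2031 is a Wednesday, so Sundays fall on 5, 12, 19, 26; the last is October 26.
April 29, 2031 lies within the daylight-saving period (9 February – 26 October), so Norath is on daylight time, UTC+10:00.
15:00 Norath − 10h = 05:00 UTC.
1 April 2031 is a Tuesday, so Sundays fall on 6, 13, 20, 27; the last is April 27.
1 September 2031 is a Monday, so the first Sunday is September 7 and the fourth is September 28.
At the standard offset (UTC−10:00), 05:00 UTC − 10h = 19:00 Fenast Administrative Region standard time (rolling into the previous day, 28 April 2031).
The standard-time date in Fenast Administrative Region, April 28, 2031, lies within the daylight-saving period (27 April – 28 September), so Fenast Administrative Region is on daylight time, UTC−09:00.
05:00 UTC − 9h = 20:00 Fenast Administrative Region (rolling into the previous day, 28 April 2031).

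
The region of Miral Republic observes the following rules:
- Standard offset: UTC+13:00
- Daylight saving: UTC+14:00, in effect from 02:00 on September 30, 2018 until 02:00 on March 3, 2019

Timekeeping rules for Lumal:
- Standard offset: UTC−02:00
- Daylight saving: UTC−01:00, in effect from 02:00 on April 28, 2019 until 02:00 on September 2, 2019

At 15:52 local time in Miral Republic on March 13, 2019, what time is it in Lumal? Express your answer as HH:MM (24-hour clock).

March 13, 2019 does not fall between 30 September 2018 and 3 March 2019, so daylight saving is not in effect and Miral Republic is at UTC+13:00.
15:52 Miral Republic − 13h = 02:52 UTC.
At the standard offset (UTC−02:00), 02:52 UTC − 2h = 00:52 Lumal standard time.
The standard-time date in Lumal, March 13, 2019, does not fall between 28 April and 2 September, so daylight saving is not in effect and Lumal is at UTC−02:00.
02:52 UTC − 2h = 00:52 Lumal.

00:52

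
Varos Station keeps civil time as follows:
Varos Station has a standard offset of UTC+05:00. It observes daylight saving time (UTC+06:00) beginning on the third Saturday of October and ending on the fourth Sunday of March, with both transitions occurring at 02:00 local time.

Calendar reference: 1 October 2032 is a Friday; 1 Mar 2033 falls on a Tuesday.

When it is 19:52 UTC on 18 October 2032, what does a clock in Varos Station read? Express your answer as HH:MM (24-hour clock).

1 October 2032 is a Friday, so the first Saturday is October 2 and the third is October 16.
1 March 2033 is a Tuesday, so the first Sunday is March 6 and the fourth is March 27.
At the standard offset (UTC+05:00), 19:52 UTC + 5h = 00:52 Varos Station standard time (rolling into the next day, 19 October 2032).
The standard-time date in Varos Station, 19 October 2032, falls between 16 October 2032 and 27 March 2033, so daylight saving is in effect and Varos Station is at UTC+06:00.
19:52 UTC + 6h = 01:52 local (rolling into the next day, 19 October 2032).

01:52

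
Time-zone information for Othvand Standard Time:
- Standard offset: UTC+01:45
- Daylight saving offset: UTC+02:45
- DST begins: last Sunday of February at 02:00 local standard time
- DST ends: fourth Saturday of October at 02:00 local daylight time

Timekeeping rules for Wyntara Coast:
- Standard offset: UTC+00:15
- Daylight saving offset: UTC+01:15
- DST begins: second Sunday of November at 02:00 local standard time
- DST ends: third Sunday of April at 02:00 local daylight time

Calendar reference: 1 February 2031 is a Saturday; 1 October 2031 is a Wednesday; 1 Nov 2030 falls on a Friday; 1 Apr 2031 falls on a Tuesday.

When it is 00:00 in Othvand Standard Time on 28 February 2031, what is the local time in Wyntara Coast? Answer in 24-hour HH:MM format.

1 February 2031 is a Saturday, so Sundays fall on 2, 9, 16, 23; the last is February 23.
1 October 2031 is a Wednesday, so the first Saturday is October 4 and the fourth is October 25.
28 February 2031 falls between 23 February and 25 October, so daylight saving is in effect and Othvand Standard Time is at UTC+02:45.
00:00 Othvand Standard Time − 2h45m = 21:15 UTC (rolling into the previous day, 27 February 2031).
1 November 2030 is a Friday, so the first Sunday is November 3 and the second is November 10.
1 April 2031 is a Tuesday, so the first Sunday is April 6 and the third is April 20.
At the standard offset (UTC+00:15), 21:15 UTC + 0h15m = 21:30 Wyntara Coast standard time.
The standard-time date in Wyntara Coast, 27 February 2031, lies within the daylight-saving period (10 November 2030 – 20 April 2031), so Wyntara Coast is on daylight time, UTC+01:15.
21:15 UTC + 1h15m = 22:30 Wyntara Coast.

22:30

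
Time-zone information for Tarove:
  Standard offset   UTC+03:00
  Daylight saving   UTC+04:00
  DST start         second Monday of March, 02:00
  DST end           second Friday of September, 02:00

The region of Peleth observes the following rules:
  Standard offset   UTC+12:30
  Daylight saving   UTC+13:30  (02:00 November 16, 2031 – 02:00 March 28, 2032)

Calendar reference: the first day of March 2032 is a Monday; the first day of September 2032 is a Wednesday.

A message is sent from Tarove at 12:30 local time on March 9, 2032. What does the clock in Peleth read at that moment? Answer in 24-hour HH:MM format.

22:00

1 March 2032 is a Monday, so the first Monday is March 1 and the second is March 8.
1 September 2032 is a Wednesday, so the first Friday is September 3 and the second is September 10.
Daylight saving runs 8 March – 10 September; March 9, 2032 is inside that window, so Tarove is at UTC+04:00.
12:30 Tarove − 4h = 08:30 UTC.
At the standard offset (UTC+12:30), 08:30 UTC + 12h30m = 21:00 Peleth standard time.
Daylight saving runs 16 November 2031 – 28 March 2032; the standard-time date in Peleth, March 9, 2032, is inside that window, so Peleth is at UTC+13:30.
08:30 UTC + 13h30m = 22:00 Peleth.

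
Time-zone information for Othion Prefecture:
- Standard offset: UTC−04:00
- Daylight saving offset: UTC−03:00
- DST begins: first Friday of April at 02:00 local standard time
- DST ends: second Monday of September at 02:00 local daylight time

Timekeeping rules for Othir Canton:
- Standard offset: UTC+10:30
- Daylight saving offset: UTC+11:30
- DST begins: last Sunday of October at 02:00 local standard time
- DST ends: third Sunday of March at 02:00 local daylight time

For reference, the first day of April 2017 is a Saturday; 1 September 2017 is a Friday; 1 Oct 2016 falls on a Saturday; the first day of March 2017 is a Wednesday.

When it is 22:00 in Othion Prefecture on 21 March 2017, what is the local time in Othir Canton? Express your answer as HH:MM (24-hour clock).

12:30

1 April 2017 is a Saturday, so the first Friday is April 7.
1 September 2017 is a Friday, so the first Monday is September 4 and the second is September 11.
21 March 2017 does not fall between 7 April and 11 September, so daylight saving is not in effect and Othion Prefecture is at UTC−04:00.
22:00 Othion Prefecture + 4h = 02:00 UTC (rolling into the next day, 22 March 2017).
1 October 2016 is a Saturday, so Sundays fall on 2, 9, 16, 23, 30; the last is October 30.
1 March 2017 is a Wednesday, so the first Sunday is March 5 and the third is March 19.
At the standard offset (UTC+10:30), 02:00 UTC + 10h30m = 12:30 Othir Canton standard time.
The standard-time date in Othir Canton, 22 March 2017, is outside the daylight-saving period (30 October 2016 – 19 March 2017), so Othir Canton is on standard time, UTC+10:30.
02:00 UTC + 10h30m = 12:30 Othir Canton.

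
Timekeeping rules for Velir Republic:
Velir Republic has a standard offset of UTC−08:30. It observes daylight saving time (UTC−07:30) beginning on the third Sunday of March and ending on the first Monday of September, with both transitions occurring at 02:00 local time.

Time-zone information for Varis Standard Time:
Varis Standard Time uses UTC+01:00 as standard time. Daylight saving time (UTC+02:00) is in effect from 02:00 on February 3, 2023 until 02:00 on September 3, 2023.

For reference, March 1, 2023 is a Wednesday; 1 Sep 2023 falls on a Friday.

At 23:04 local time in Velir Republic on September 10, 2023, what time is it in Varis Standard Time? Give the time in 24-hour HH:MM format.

08:34

1 March 2023 is a Wednesday, so the first Sunday is March 5 and the third is March 19.
1 September 2023 is a Friday, so the first Monday is September 4.
September 10, 2023 does not fall between 19 March and 4 September, so daylight saving is not in effect and Velir Republic is at UTC−08:30.
23:04 Velir Republic + 8h30m = 07:34 UTC (rolling into the next day, 11 September 2023).
At the standard offset (UTC+01:00), 07:34 UTC + 1h = 08:34 Varis Standard Time standard time.
The standard-time date in Varis Standard Time, September 11, 2023, is outside the daylight-saving period (3 February – 3 September), so Varis Standard Time is on standard time, UTC+01:00.
07:34 UTC + 1h = 08:34 Varis Standard Time.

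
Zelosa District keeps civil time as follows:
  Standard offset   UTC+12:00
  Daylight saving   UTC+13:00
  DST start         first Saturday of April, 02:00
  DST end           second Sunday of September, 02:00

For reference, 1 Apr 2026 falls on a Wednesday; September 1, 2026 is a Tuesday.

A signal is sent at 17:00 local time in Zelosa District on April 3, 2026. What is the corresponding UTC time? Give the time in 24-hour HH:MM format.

05:00

1 April 2026 is a Wednesday, so the first Saturday is April 4.
1 September 2026 is a Tuesday, so the first Sunday is September 6 and the second is September 13.
Daylight saving runs 4 April – 13 September; April 3, 2026 is outside that window, so Zelosa District is on standard time at UTC+12:00.
17:00 local − 12h = 05:00 UTC.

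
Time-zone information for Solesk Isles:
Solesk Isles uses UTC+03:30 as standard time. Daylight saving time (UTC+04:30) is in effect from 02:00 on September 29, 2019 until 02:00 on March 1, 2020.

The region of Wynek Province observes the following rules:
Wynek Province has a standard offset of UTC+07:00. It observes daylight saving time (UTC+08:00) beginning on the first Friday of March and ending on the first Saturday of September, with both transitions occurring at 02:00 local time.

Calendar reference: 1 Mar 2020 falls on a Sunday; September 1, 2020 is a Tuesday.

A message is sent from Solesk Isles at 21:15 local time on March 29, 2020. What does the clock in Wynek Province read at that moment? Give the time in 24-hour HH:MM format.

March 29, 2020 does not fall between 29 September 2019 and 1 March 2020, so daylight saving is not in effect and Solesk Isles is at UTC+03:30.
21:15 Solesk Isles − 3h30m = 17:45 UTC.
1 March 2020 is a Sunday, so the first Friday is March 6.
1 September 2020 is a Tuesday, so the first Saturday is September 5.
At the standard offset (UTC+07:00), 17:45 UTC + 7h = 00:45 Wynek Province standard time (rolling into the next day, 30 March 2020).
The standard-time date in Wynek Province, March 30, 2020, falls between 6 March and 5 September, so daylight saving is in effect and Wynek Province is at UTC+08:00.
17:45 UTC + 8h = 01:45 Wynek Province (rolling into the next day, 30 March 2020).

01:45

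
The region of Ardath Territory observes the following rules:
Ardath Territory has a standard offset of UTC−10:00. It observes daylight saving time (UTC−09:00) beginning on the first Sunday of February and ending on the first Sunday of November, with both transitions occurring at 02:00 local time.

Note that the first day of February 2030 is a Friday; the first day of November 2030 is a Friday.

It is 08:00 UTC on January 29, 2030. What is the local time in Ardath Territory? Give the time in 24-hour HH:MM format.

1 February 2030 is a Friday, so the first Sunday is February 3.
1 November 2030 is a Friday, so the first Sunday is November 3.
At the standard offset (UTC−10:00), 08:00 UTC − 10h = 22:00 Ardath Territory standard time (rolling into the previous day, 28 January 2030).
The standard-time date in Ardath Territory, January 28, 2030, is outside the daylight-saving period (3 February – 3 November), so Ardath Territory is on standard time, UTC−10:00.
08:00 UTC − 10h = 22:00 local (rolling into the previous day, 28 January 2030).

22:00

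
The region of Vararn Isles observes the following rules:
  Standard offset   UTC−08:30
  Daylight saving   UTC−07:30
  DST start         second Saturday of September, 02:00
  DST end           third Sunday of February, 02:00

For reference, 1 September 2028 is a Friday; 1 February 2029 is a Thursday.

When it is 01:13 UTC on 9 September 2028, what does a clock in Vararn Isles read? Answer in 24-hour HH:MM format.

1 September 2028 is a Friday, so the first Saturday is September 2 and the second is September 9.
1 February 2029 is a Thursday, so the first Sunday is February 4 and the third is February 18.
At the standard offset (UTC−08:30), 01:13 UTC − 8h30m = 16:43 Vararn Isles standard time (rolling into the previous day, 8 September 2028).
Daylight saving runs 9 September 2028 – 18 February 2029; the standard-time date in Vararn Isles, 8 September 2028, is outside that window, so Vararn Isles is on standard time at UTC−08:30.
01:13 UTC − 8h30m = 16:43 local (rolling into the previous day, 8 September 2028).

16:43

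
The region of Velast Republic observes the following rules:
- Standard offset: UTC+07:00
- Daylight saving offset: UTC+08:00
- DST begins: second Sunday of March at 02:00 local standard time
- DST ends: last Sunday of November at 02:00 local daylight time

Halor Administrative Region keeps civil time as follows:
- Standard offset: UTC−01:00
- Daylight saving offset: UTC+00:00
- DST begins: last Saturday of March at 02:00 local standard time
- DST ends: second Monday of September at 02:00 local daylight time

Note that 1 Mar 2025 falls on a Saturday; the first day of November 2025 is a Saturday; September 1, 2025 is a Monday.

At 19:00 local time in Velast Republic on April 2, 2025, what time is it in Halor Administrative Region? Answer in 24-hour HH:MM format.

11:00

1 March 2025 is a Saturday, so the first Sunday is March 2 and the second is March 9.
1 November 2025 is a Saturday, so Sundays fall on 2, 9, 16, 23, 30; the last is November 30.
April 2, 2025 falls between 9 March and 30 November, so daylight saving is in effect and Velast Republic is at UTC+08:00.
19:00 Velast Republic − 8h = 11:00 UTC.
1 March 2025 is a Saturday, so Saturdays fall on 1, 8, 15, 22, 29; the last is March 29.
1 September 2025 is a Monday, so the first Monday is September 1 and the second is September 8.
At the standard offset (UTC−01:00), 11:00 UTC − 1h = 10:00 Halor Administrative Region standard time.
The standard-time date in Halor Administrative Region, April 2, 2025, falls between 29 March and 8 September, so daylight saving is in effect and Halor Administrative Region is at UTC+00:00.
11:00 UTC + 0h = 11:00 Halor Administrative Region.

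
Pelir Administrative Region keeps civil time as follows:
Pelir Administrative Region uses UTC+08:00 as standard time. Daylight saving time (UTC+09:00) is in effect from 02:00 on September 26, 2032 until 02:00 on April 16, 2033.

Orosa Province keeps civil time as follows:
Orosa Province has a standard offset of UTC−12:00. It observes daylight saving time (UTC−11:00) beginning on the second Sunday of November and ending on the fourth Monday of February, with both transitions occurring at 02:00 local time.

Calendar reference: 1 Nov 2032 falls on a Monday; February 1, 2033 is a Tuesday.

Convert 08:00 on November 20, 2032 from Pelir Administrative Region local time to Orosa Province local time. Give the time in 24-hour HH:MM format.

November 20, 2032 falls between 26 September 2032 and 16 April 2033, so daylight saving is in effect and Pelir Administrative Region is at UTC+09:00.
08:00 Pelir Administrative Region − 9h = 23:00 UTC (rolling into the previous day, 19 November 2032).
1 November 2032 is a Monday, so the first Sunday is November 7 and the second is November 14.
1 February 2033 is a Tuesday, so the first Monday is February 7 and the fourth is February 28.
At the standard offset (UTC−12:00), 23:00 UTC − 12h = 11:00 Orosa Province standard time.
The standard-time date in Orosa Province, November 19, 2032, falls between 14 November 2032 and 28 February 2033, so daylight saving is in effect and Orosa Province is at UTC−11:00.
23:00 UTC − 11h = 12:00 Orosa Province.

12:00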